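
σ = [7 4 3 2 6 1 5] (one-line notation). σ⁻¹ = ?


To find σ⁻¹, swap domain and range:
σ(1) = 7 → σ⁻¹(7) = 1
σ(2) = 4 → σ⁻¹(4) = 2
σ(3) = 3 → σ⁻¹(3) = 3
σ(4) = 2 → σ⁻¹(2) = 4
σ(5) = 6 → σ⁻¹(6) = 5
σ(6) = 1 → σ⁻¹(1) = 6
σ(7) = 5 → σ⁻¹(5) = 7

σ⁻¹ = [6 4 3 2 7 5 1]


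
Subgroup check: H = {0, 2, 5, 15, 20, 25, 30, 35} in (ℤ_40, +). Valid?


Subgroup test for H = {0, 2, 5, 15, 20, 25, 30, 35} in (ℤ_40, +):
(1) 0 ∈ H? Yes
(2) Closure: for all a,b ∈ H, (a+b) mod 40 ∈ H? No  [counterexample: 2 + 2 = 4 ∉ H]
(3) Inverses: for all a ∈ H, -a mod 40 ∈ H? No

No, H is not a subgroup of ℤ_40


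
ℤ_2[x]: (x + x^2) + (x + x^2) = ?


Add coefficients mod 2:
x^0: 0 + 0 = 0 (mod 2)
x^1: 1 + 1 = 0 (mod 2)
x^2: 1 + 1 = 0 (mod 2)
Result: 0

f + g = 0


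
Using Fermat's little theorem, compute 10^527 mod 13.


Fermat's little theorem: if p is prime and gcd(a,p)=1, then a^(p-1) ≡ 1 (mod p)
p = 13 is prime, gcd(10,13) = 1
Reduce exponent: 527 mod 12 = 11
So 10^527 ≡ 10^11 (mod 13)
10^11 mod 13 = 4

10^527 ≡ 4 (mod 13)


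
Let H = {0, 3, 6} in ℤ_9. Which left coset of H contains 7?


7 + H = {7 + h (mod 9) : h ∈ H}
7+0=7, 7+3=1, 7+6=4
7 + H = {1, 4, 7} = 1 + H

7 + H = {1, 4, 7}


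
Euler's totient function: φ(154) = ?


Factor n: 154 = 2 × 7 × 11
φ(n) = n · ∏(1 - 1/p) over distinct primes p | n
φ(154) = 154 · (1 - 1/2) · (1 - 1/7) · (1 - 1/11) = 60

φ(154) = 60


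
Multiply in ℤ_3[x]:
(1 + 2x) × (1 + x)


Expand and collect like terms; reduce coefficients mod 3:
x^0: 1·1 = 1 ≡ 1 (mod 3)
x^1: 1·1 + 2·1 = 3 ≡ 0 (mod 3)
x^2: 2·1 = 2 ≡ 2 (mod 3)
Result: 1 + 2x^2

f · g = 1 + 2x^2


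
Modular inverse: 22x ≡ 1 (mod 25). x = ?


Use the extended Euclidean algorithm to write 1 = 22·s + 25·t; then s mod 25 is the inverse.
Euclidean algorithm:
  22 = 0·25 + 22
  25 = 1·22 + 3
  22 = 7·3 + 1
  3 = 3·1 + 0
gcd(22,25) = 1
Back-substitution gives: 22·(8) + 25·(-7) = 1
So 22⁻¹ ≡ 8 ≡ 8 (mod 25)
Check: 22 × 8 = 176 ≡ 1 (mod 25) ✓

22⁻¹ ≡ 8 (mod 25)


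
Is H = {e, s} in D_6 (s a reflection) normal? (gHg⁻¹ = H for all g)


H = {e, s} in D_6 (s a reflection)
r·s·r⁻¹ = sr⁻² ≠ s for n ≥ 3, so {e, s} is not closed under conjugation

No, not a normal subgroup


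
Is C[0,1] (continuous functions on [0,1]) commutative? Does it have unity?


pointwise +,× is commutative with unity (constant 1); but bump functions with disjoint support multiply to 0 — zero divisors, so not an integral domain
Commutative: Yes
Integral domain: No
Has unity: Yes

C[0,1] (continuous functions on [0,1]): Commutative=Yes, Unity=Yes


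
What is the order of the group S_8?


|S_n| = n! (number of permutations of n symbols)
|S_8| = 8! = 40320

|S_8| = 40320


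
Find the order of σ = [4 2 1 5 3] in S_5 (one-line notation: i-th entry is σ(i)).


Cycle decomposition: (1 4 5 3)
Cycle lengths: 4
Order = lcm(4) = 4

ord(σ) = 4


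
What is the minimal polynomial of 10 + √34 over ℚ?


Let α = 10 + √34. Then α - 10 = √34, so (α - 10)² = 34, giving α² - 20α + 66 = 0. Degree 2 and α ∉ ℚ, so this is the minimal polynomial.

Minimal polynomial: x² - 20x + 66


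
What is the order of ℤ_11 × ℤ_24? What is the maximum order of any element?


|ℤ_11 × ℤ_24| = 11 × 24 = 264
Max element order = lcm(11,24) = 264
Cyclic? Yes (gcd=1)

|ℤ_11×ℤ_24| = 264, max element order = 264


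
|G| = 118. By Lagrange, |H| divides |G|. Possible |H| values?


Lagrange's theorem: |H| divides |G|
|G| = 118
Divisors of 118: 1, 2, 59, 118

Possible subgroup orders: {1, 2, 59, 118}


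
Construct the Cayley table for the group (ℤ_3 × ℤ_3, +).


Elements: {(0,0), (0,1), (0,2), (1,0), (1,1), (1,2), (2,0), (2,1), (2,2)}
Operation: componentwise addition mod (3, 3)
Entry (a, b) = ((a₁+b₁) mod 3, (a₂+b₂) mod 3)

Cayley table:
      | (0,0) | (0,1) | (0,2) | (1,0) | (1,1) | (1,2) | (2,0) | (2,1) | (2,2)
(0,0) | (0,0) | (0,1) | (0,2) | (1,0) | (1,1) | (1,2) | (2,0) | (2,1) | (2,2)
(0,1) | (0,1) | (0,2) | (0,0) | (1,1) | (1,2) | (1,0) | (2,1) | (2,2) | (2,0)
(0,2) | (0,2) | (0,0) | (0,1) | (1,2) | (1,0) | (1,1) | (2,2) | (2,0) | (2,1)
(1,0) | (1,0) | (1,1) | (1,2) | (2,0) | (2,1) | (2,2) | (0,0) | (0,1) | (0,2)
(1,1) | (1,1) | (1,2) | (1,0) | (2,1) | (2,2) | (2,0) | (0,1) | (0,2) | (0,0)
(1,2) | (1,2) | (1,0) | (1,1) | (2,2) | (2,0) | (2,1) | (0,2) | (0,0) | (0,1)
(2,0) | (2,0) | (2,1) | (2,2) | (0,0) | (0,1) | (0,2) | (1,0) | (1,1) | (1,2)
(2,1) | (2,1) | (2,2) | (2,0) | (0,1) | (0,2) | (0,0) | (1,1) | (1,2) | (1,0)
(2,2) | (2,2) | (2,0) | (2,1) | (0,2) | (0,0) | (0,1) | (1,2) | (1,0) | (1,1)


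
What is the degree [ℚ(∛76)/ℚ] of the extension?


∛76 has minimal polynomial x³ - 76 (irreducible over ℚ since 76 is not a perfect cube)

[ℚ(∛76)/ℚ] = 3


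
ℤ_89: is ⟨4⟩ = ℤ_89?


g generates ℤ_n iff gcd(g, n) = 1
gcd(4, 89) = 1
Since gcd = 1, 4 is a generator.

Yes, 4 generates ℤ_89


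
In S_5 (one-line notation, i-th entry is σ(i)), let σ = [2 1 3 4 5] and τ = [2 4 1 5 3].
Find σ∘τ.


σ∘τ: apply τ first, then σ
1 →τ 2 →σ 1
2 →τ 4 →σ 4
3 →τ 1 →σ 2
4 →τ 5 →σ 5
5 →τ 3 →σ 3

σ∘τ = [1 4 2 5 3]


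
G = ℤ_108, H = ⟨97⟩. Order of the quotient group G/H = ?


|⟨97⟩| = n / gcd(97, 108) = 108 / 1 = 108
H is normal (ℤ_108 is abelian).
|G/H| = |G| / |H| = 108 / 108 = 1

|G/H| = 1


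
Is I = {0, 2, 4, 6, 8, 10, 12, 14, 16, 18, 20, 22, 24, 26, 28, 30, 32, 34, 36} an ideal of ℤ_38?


Check ideal conditions for I = {0, 2, 4, 6, 8, 10, 12, 14, 16, 18, 20, 22, 24, 26, 28, 30, 32, 34, 36} in ℤ_38:
(1) I is an additive subgroup? Yes
(2) For r ∈ ℤ_38 and a ∈ I: r·a ∈ I? Yes

Yes, I is an ideal of ℤ_38


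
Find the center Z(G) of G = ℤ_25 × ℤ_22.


Z(G) = {g ∈ G | gx = xg for all x ∈ G}
Direct product of abelian groups is abelian, so Z(G) = G

Z(ℤ_25 × ℤ_22) = ℤ_25 × ℤ_22


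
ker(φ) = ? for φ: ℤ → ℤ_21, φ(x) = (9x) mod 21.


Kernel = preimage of identity
ker(φ) = {x ∈ ℤ : 9x ≡ 0 (mod 21)}. gcd(9,21) = 3, so 9x ≡ 0 (mod 21) ⟺ x ≡ 0 (mod 21/3 = 7). Hence ker(φ) = 7ℤ

ker(φ) = 7ℤ


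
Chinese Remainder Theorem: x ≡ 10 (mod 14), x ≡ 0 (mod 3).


m₁ = 14, m₂ = 3, gcd = 1, so CRT applies. M = m₁·m₂ = 42
Let M₁ = M/m₁ = 3, M₂ = M/m₂ = 14
Find y₁ ≡ M₁⁻¹ (mod m₁): 3⁻¹ ≡ 5 (mod 14)
Find y₂ ≡ M₂⁻¹ (mod m₂): 14⁻¹ ≡ 2 (mod 3)
x = a₁·M₁·y₁ + a₂·M₂·y₂ = 10·3·5 + 0·14·2 = 150
Reduce mod 42: x ≡ 24
Check: 24 mod 14 = 10 ✓, 24 mod 3 = 0 ✓

x ≡ 24 (mod 42)


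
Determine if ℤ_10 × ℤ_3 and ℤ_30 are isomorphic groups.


Comparing ℤ_10 × ℤ_3 and ℤ_30:
gcd(10,3) = 1, so ℤ_10 × ℤ_3 ≅ ℤ_30 (CRT)

Yes, ℤ_10 × ℤ_3 ≅ ℤ_30


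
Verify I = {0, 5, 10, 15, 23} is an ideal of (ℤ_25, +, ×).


Check ideal conditions for I = {0, 5, 10, 15, 23} in ℤ_25:
(1) I is an additive subgroup? No
(2) For r ∈ ℤ_25 and a ∈ I: r·a ∈ I? No  [counterexample: r=2, a=10, r·a mod 25 = 20 ∉ I]

No, I is not an ideal of ℤ_25


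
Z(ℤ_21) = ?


Z(G) = {g ∈ G | gx = xg for all x ∈ G}
ℤ_21 is abelian, so Z(G) = G

Z(ℤ_21) = ℤ_21


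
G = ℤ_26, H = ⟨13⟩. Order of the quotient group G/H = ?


|⟨13⟩| = n / gcd(13, 26) = 26 / 13 = 2
H is normal (ℤ_26 is abelian).
|G/H| = |G| / |H| = 26 / 2 = 13

|G/H| = 13


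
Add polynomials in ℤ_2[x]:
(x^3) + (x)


Add coefficients mod 2:
x^0: 0 + 0 = 0 (mod 2)
x^1: 0 + 1 = 1 (mod 2)
x^2: 0 + 0 = 0 (mod 2)
x^3: 1 + 0 = 1 (mod 2)
Result: x + x^3

f + g = x + x^3


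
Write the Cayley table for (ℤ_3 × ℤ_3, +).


Elements: {(0,0), (0,1), (0,2), (1,0), (1,1), (1,2), (2,0), (2,1), (2,2)}
Operation: componentwise addition mod (3, 3)
Entry (a, b) = ((a₁+b₁) mod 3, (a₂+b₂) mod 3)

Cayley table:
      | (0,0) | (0,1) | (0,2) | (1,0) | (1,1) | (1,2) | (2,0) | (2,1) | (2,2)
(0,0) | (0,0) | (0,1) | (0,2) | (1,0) | (1,1) | (1,2) | (2,0) | (2,1) | (2,2)
(0,1) | (0,1) | (0,2) | (0,0) | (1,1) | (1,2) | (1,0) | (2,1) | (2,2) | (2,0)
(0,2) | (0,2) | (0,0) | (0,1) | (1,2) | (1,0) | (1,1) | (2,2) | (2,0) | (2,1)
(1,0) | (1,0) | (1,1) | (1,2) | (2,0) | (2,1) | (2,2) | (0,0) | (0,1) | (0,2)
(1,1) | (1,1) | (1,2) | (1,0) | (2,1) | (2,2) | (2,0) | (0,1) | (0,2) | (0,0)
(1,2) | (1,2) | (1,0) | (1,1) | (2,2) | (2,0) | (2,1) | (0,2) | (0,0) | (0,1)
(2,0) | (2,0) | (2,1) | (2,2) | (0,0) | (0,1) | (0,2) | (1,0) | (1,1) | (1,2)
(2,1) | (2,1) | (2,2) | (2,0) | (0,1) | (0,2) | (0,0) | (1,1) | (1,2) | (1,0)
(2,2) | (2,2) | (2,0) | (2,1) | (0,2) | (0,0) | (0,1) | (1,2) | (1,0) | (1,1)


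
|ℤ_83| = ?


ℤ_n has n elements.

|ℤ_83| = 83


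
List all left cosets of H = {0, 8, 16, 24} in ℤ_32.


H = {0, 8, 16, 24}, |H| = 4
Number of cosets = |G|/|H| = 32/4 = 8
0 + H = {0, 8, 16, 24}
1 + H = {1, 9, 17, 25}
2 + H = {2, 10, 18, 26}
3 + H = {3, 11, 19, 27}
4 + H = {4, 12, 20, 28}
5 + H = {5, 13, 21, 29}
6 + H = {6, 14, 22, 30}
7 + H = {7, 15, 23, 31}

Cosets: 0+H={0,8,16,24}; 1+H={1,9,17,25}; 2+H={2,10,18,26}; 3+H={3,11,19,27}; 4+H={4,12,20,28}; 5+H={5,13,21,29}; 6+H={6,14,22,30}; 7+H={7,15,23,31}


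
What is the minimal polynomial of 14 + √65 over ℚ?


Let α = 14 + √65. Then α - 14 = √65, so (α - 14)² = 65, giving α² - 28α + 131 = 0. Degree 2 and α ∉ ℚ, so this is the minimal polynomial.

Minimal polynomial: x² - 28x + 131


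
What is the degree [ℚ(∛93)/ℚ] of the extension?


∛93 has minimal polynomial x³ - 93 (irreducible over ℚ since 93 is not a perfect cube)

[ℚ(∛93)/ℚ] = 3


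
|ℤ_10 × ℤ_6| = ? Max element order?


|ℤ_10 × ℤ_6| = 10 × 6 = 60
Max element order = lcm(10,6) = 30
Cyclic? No (gcd=2)

|ℤ_10×ℤ_6| = 60, max element order = 30


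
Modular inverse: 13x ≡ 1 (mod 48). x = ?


Use the extended Euclidean algorithm to write 1 = 13·s + 48·t; then s mod 48 is the inverse.
Euclidean algorithm:
  13 = 0·48 + 13
  48 = 3·13 + 9
  13 = 1·9 + 4
  9 = 2·4 + 1
  4 = 4·1 + 0
gcd(13,48) = 1
Back-substitution gives: 13·(-11) + 48·(3) = 1
So 13⁻¹ ≡ -11 ≡ 37 (mod 48)
Check: 13 × 37 = 481 ≡ 1 (mod 48) ✓

13⁻¹ ≡ 37 (mod 48)


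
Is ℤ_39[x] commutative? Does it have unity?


ℤ_39 has zero divisors (3·13 ≡ 0), and these lift to constant zero divisors in ℤ_39[x]; so not an integral domain
Commutative: Yes
Integral domain: No
Has unity: Yes

ℤ_39[x]: Commutative=Yes, Unity=Yes


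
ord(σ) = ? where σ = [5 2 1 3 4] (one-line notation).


Cycle decomposition: (1 5 4 3)
Cycle lengths: 4
Order = lcm(4) = 4

ord(σ) = 4


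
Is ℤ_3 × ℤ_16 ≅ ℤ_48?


Comparing ℤ_3 × ℤ_16 and ℤ_48:
gcd(3,16) = 1, so ℤ_3 × ℤ_16 ≅ ℤ_48 (CRT)

Yes, ℤ_3 × ℤ_16 ≅ ℤ_48


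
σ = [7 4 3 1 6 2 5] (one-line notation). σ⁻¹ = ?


To find σ⁻¹, swap domain and range:
σ(1) = 7 → σ⁻¹(7) = 1
σ(2) = 4 → σ⁻¹(4) = 2
σ(3) = 3 → σ⁻¹(3) = 3
σ(4) = 1 → σ⁻¹(1) = 4
σ(5) = 6 → σ⁻¹(6) = 5
σ(6) = 2 → σ⁻¹(2) = 6
σ(7) = 5 → σ⁻¹(5) = 7

σ⁻¹ = [4 6 3 2 7 5 1]


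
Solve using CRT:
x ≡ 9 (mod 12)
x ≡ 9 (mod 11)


m₁ = 12, m₂ = 11, gcd = 1, so CRT applies. M = m₁·m₂ = 132
Let M₁ = M/m₁ = 11, M₂ = M/m₂ = 12
Find y₁ ≡ M₁⁻¹ (mod m₁): 11⁻¹ ≡ 11 (mod 12)
Find y₂ ≡ M₂⁻¹ (mod m₂): 12⁻¹ ≡ 1 (mod 11)
x = a₁·M₁·y₁ + a₂·M₂·y₂ = 9·11·11 + 9·12·1 = 1197
Reduce mod 132: x ≡ 9
Check: 9 mod 12 = 9 ✓, 9 mod 11 = 9 ✓

x ≡ 9 (mod 132)


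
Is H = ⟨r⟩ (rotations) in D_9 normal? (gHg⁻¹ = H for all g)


H = ⟨r⟩ (rotations) in D_9
The rotation subgroup ⟨r⟩ has index 2 in D_9, so it is normal

Yes, normal subgroup


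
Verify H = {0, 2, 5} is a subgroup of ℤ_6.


Subgroup test for H = {0, 2, 5} in (ℤ_6, +):
(1) 0 ∈ H? Yes
(2) Closure: for all a,b ∈ H, (a+b) mod 6 ∈ H? No  [counterexample: 2 + 2 = 4 ∉ H]
(3) Inverses: for all a ∈ H, -a mod 6 ∈ H? No

No, H is not a subgroup of ℤ_6


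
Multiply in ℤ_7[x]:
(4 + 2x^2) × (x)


Expand and collect like terms; reduce coefficients mod 7:
x^0: 4·0 = 0 ≡ 0 (mod 7)
x^1: 4·1 + 0·0 = 4 ≡ 4 (mod 7)
x^2: 0·1 + 2·0 = 0 ≡ 0 (mod 7)
x^3: 2·1 = 2 ≡ 2 (mod 7)
Result: 4x + 2x^3

f · g = 4x + 2x^3


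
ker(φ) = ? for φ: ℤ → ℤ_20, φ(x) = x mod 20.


Kernel = preimage of identity
ker(φ) = {x ∈ ℤ : x ≡ 0 (mod 20)} = 20ℤ = {0, ±20, ±40, ...}

ker(φ) = 20ℤ


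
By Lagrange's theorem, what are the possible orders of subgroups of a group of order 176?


Lagrange's theorem: |H| divides |G|
|G| = 176
Divisors of 176: 1, 2, 4, 8, 11, 16, 22, 44, 88, 176

Possible subgroup orders: {1, 2, 4, 8, 11, 16, 22, 44, 88, 176}


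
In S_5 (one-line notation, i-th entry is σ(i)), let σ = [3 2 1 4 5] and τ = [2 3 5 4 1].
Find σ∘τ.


σ∘τ: apply τ first, then σ
1 →τ 2 →σ 2
2 →τ 3 →σ 1
3 →τ 5 →σ 5
4 →τ 4 →σ 4
5 →τ 1 →σ 3

σ∘τ = [2 1 5 4 3]


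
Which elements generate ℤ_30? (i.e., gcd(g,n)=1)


g generates ℤ_n iff gcd(g,n) = 1
Prime factors of 30: 2, 3, 5
Generators are g ∈ {1,...,29} not divisible by any of these primes.
Generators: {1, 7, 11, 13, 17, 19, 23, 29}
Number of generators = φ(30) = 8

Generators of ℤ_30 = {1, 7, 11, 13, 17, 19, 23, 29}


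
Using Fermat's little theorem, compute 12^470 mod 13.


Fermat's little theorem: if p is prime and gcd(a,p)=1, then a^(p-1) ≡ 1 (mod p)
p = 13 is prime, gcd(12,13) = 1
Reduce exponent: 470 mod 12 = 2
So 12^470 ≡ 12^2 (mod 13)
12^2 mod 13 = 1

12^470 ≡ 1 (mod 13)


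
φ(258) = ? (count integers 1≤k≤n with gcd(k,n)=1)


Factor n: 258 = 2 × 3 × 43
φ(n) = n · ∏(1 - 1/p) over distinct primes p | n
φ(258) = 258 · (1 - 1/2) · (1 - 1/3) · (1 - 1/43) = 84

φ(258) = 84


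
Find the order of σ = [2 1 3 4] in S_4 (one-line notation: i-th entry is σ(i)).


Cycle decomposition: (1 2)
Cycle lengths: 2
Order = lcm(2) = 2

ord(σ) = 2


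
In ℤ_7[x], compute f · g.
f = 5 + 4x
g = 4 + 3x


Expand and collect like terms; reduce coefficients mod 7:
x^0: 5·4 = 20 ≡ 6 (mod 7)
x^1: 5·3 + 4·4 = 31 ≡ 3 (mod 7)
x^2: 4·3 = 12 ≡ 5 (mod 7)
Result: 6 + 3x + 5x^2

f · g = 6 + 3x + 5x^2


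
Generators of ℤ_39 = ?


g generates ℤ_n iff gcd(g,n) = 1
Prime factors of 39: 3, 13
Generators are g ∈ {1,...,38} not divisible by any of these primes.
Generators: {1, 2, 4, 5, 7, 8, 10, 11, 14, 16, 17, 19, 20, 22, 23, 25, 28, 29, 31, 32, 34, 35, 37, 38}
Number of generators = φ(39) = 24

Generators of ℤ_39 = {1, 2, 4, 5, 7, 8, 10, 11, 14, 16, 17, 19, 20, 22, 23, 25, 28, 29, 31, 32, 34, 35, 37, 38}


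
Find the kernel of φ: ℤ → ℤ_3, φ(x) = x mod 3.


Kernel = preimage of identity
ker(φ) = {x ∈ ℤ : x ≡ 0 (mod 3)} = 3ℤ = {0, ±3, ±6, ...}

ker(φ) = 3ℤ


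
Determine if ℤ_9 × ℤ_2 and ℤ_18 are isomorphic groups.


Comparing ℤ_9 × ℤ_2 and ℤ_18:
gcd(9,2) = 1, so ℤ_9 × ℤ_2 ≅ ℤ_18 (CRT)

Yes, ℤ_9 × ℤ_2 ≅ ℤ_18


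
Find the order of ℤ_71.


ℤ_n has n elements.

|ℤ_71| = 71


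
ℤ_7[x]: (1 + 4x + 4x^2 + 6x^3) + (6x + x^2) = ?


Add coefficients mod 7:
x^0: 1 + 0 = 1 (mod 7)
x^1: 4 + 6 = 3 (mod 7)
x^2: 4 + 1 = 5 (mod 7)
x^3: 6 + 0 = 6 (mod 7)
Result: 1 + 3x + 5x^2 + 6x^3

f + g = 1 + 3x + 5x^2 + 6x^3


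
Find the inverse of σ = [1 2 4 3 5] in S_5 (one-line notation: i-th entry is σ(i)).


To find σ⁻¹, swap domain and range:
σ(1) = 1 → σ⁻¹(1) = 1
σ(2) = 2 → σ⁻¹(2) = 2
σ(3) = 4 → σ⁻¹(4) = 3
σ(4) = 3 → σ⁻¹(3) = 4
σ(5) = 5 → σ⁻¹(5) = 5

σ⁻¹ = [1 2 4 3 5]


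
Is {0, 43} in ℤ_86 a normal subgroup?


H = {0, 43} in ℤ_86
ℤ_86 is abelian; every subgroup of an abelian group is normal

Yes, normal subgroup


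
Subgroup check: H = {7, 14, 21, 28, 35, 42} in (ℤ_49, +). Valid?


Subgroup test for H = {7, 14, 21, 28, 35, 42} in (ℤ_49, +):
(1) 0 ∈ H? No
(2) Closure: for all a,b ∈ H, (a+b) mod 49 ∈ H? No  [counterexample: 7 + 42 = 0 ∉ H]
(3) Inverses: for all a ∈ H, -a mod 49 ∈ H? Yes

No, H is not a subgroup of ℤ_49


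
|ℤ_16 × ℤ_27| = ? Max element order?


|ℤ_16 × ℤ_27| = 16 × 27 = 432
Max element order = lcm(16,27) = 432
Cyclic? Yes (gcd=1)

|ℤ_16×ℤ_27| = 432, max element order = 432


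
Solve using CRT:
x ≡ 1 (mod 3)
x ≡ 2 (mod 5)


m₁ = 3, m₂ = 5, gcd = 1, so CRT applies. M = m₁·m₂ = 15
Let M₁ = M/m₁ = 5, M₂ = M/m₂ = 3
Find y₁ ≡ M₁⁻¹ (mod m₁): 5⁻¹ ≡ 2 (mod 3)
Find y₂ ≡ M₂⁻¹ (mod m₂): 3⁻¹ ≡ 2 (mod 5)
x = a₁·M₁·y₁ + a₂·M₂·y₂ = 1·5·2 + 2·3·2 = 22
Reduce mod 15: x ≡ 7
Check: 7 mod 3 = 1 ✓, 7 mod 5 = 2 ✓

x ≡ 7 (mod 15)


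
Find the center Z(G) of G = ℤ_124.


Z(G) = {g ∈ G | gx = xg for all x ∈ G}
ℤ_124 is abelian, so Z(G) = G

Z(ℤ_124) = ℤ_124


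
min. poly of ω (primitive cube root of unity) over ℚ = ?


ω satisfies x² + x + 1 = 0 (the cyclotomic polynomial Φ₃)

Minimal polynomial: x² + x + 1


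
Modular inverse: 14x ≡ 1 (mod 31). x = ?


Use the extended Euclidean algorithm to write 1 = 14·s + 31·t; then s mod 31 is the inverse.
Euclidean algorithm:
  14 = 0·31 + 14
  31 = 2·14 + 3
  14 = 4·3 + 2
  3 = 1·2 + 1
  2 = 2·1 + 0
gcd(14,31) = 1
Back-substitution gives: 14·(-11) + 31·(5) = 1
So 14⁻¹ ≡ -11 ≡ 20 (mod 31)
Check: 14 × 20 = 280 ≡ 1 (mod 31) ✓

14⁻¹ ≡ 20 (mod 31)


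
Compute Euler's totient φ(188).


Factor n: 188 = 2^2 × 47
φ(n) = n · ∏(1 - 1/p) over distinct primes p | n
φ(188) = 188 · (1 - 1/2) · (1 - 1/47) = 92

φ(188) = 92


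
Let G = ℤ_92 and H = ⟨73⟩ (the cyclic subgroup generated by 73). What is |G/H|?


|⟨73⟩| = n / gcd(73, 92) = 92 / 1 = 92
H is normal (ℤ_92 is abelian).
|G/H| = |G| / |H| = 92 / 92 = 1

|G/H| = 1


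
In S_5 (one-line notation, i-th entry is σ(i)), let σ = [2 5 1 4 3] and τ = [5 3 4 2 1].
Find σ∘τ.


σ∘τ: apply τ first, then σ
1 →τ 5 →σ 3
2 →τ 3 →σ 1
3 →τ 4 →σ 4
4 →τ 2 →σ 5
5 →τ 1 →σ 2

σ∘τ = [3 1 4 5 2]


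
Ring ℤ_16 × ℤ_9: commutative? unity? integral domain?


Direct product ring; commutative with unity (1,1); but (1,0)·(0,1) = (0,0) gives zero divisors, so not an integral domain
Commutative: Yes
Integral domain: No
Has unity: Yes

ℤ_16 × ℤ_9: Commutative=Yes, Unity=Yes


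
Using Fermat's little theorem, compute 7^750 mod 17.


Fermat's little theorem: if p is prime and gcd(a,p)=1, then a^(p-1) ≡ 1 (mod p)
p = 17 is prime, gcd(7,17) = 1
Reduce exponent: 750 mod 16 = 14
So 7^750 ≡ 7^14 (mod 17)
7^14 mod 17 = 8

7^750 ≡ 8 (mod 17)


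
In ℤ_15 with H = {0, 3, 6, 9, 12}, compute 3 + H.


3 + H = {3 + h (mod 15) : h ∈ H}
3+0=3, 3+3=6, 3+6=9, 3+9=12, 3+12=0
3 + H = {0, 3, 6, 9, 12} = 0 + H

3 + H = {0, 3, 6, 9, 12}


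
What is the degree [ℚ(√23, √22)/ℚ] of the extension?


[ℚ(√23,√22):ℚ] = [ℚ(√23,√22):ℚ(√23)]·[ℚ(√23):ℚ] = 2·2 = 4

[ℚ(√23, √22)/ℚ] = 4


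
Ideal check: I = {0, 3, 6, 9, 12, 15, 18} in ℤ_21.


Check ideal conditions for I = {0, 3, 6, 9, 12, 15, 18} in ℤ_21:
(1) I is an additive subgroup? Yes
(2) For r ∈ ℤ_21 and a ∈ I: r·a ∈ I? Yes

Yes, I is an ideal of ℤ_21


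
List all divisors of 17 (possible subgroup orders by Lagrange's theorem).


Lagrange's theorem: |H| divides |G|
|G| = 17
Divisors of 17: 1, 17

Possible subgroup orders: {1, 17}


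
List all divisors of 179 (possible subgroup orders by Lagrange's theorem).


Lagrange's theorem: |H| divides |G|
|G| = 179
Divisors of 179: 1, 179

Possible subgroup orders: {1, 179}


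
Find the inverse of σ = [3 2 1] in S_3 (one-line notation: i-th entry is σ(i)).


To find σ⁻¹, swap domain and range:
σ(1) = 3 → σ⁻¹(3) = 1
σ(2) = 2 → σ⁻¹(2) = 2
σ(3) = 1 → σ⁻¹(1) = 3

σ⁻¹ = [3 2 1]


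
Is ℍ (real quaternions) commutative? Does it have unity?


quaternion multiplication is non-commutative (ij = k ≠ ji = -k); has unity 1; a division ring but not an integral domain since integral domains are commutative by convention
Commutative: No
Integral domain: No
Has unity: Yes

ℍ (real quaternions): Commutative=No, Unity=Yes


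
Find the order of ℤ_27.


ℤ_n has n elements.

|ℤ_27| = 27


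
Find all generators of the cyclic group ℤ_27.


g generates ℤ_n iff gcd(g,n) = 1
Prime factors of 27: 3
Generators are g ∈ {1,...,26} not divisible by any of these primes.
Generators: {1, 2, 4, 5, 7, 8, 10, 11, 13, 14, 16, 17, 19, 20, 22, 23, 25, 26}
Number of generators = φ(27) = 18

Generators of ℤ_27 = {1, 2, 4, 5, 7, 8, 10, 11, 13, 14, 16, 17, 19, 20, 22, 23, 25, 26}


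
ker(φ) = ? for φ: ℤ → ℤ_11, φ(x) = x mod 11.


Kernel = preimage of identity
ker(φ) = {x ∈ ℤ : x ≡ 0 (mod 11)} = 11ℤ = {0, ±11, ±22, ...}

ker(φ) = 11ℤ


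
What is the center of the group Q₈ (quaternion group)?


Z(G) = {g ∈ G | gx = xg for all x ∈ G}
In Q₈ = {±1, ±i, ±j, ±k}, only ±1 commute with every element

Z(Q₈ (quaternion group)) = {1, -1}


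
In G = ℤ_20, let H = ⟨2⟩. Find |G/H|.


|⟨2⟩| = n / gcd(2, 20) = 20 / 2 = 10
H is normal (ℤ_20 is abelian).
|G/H| = |G| / |H| = 20 / 10 = 2

|G/H| = 2


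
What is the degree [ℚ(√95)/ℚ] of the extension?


√95 has minimal polynomial x² - 95 (irreducible over ℚ since 95 is squarefree)

[ℚ(√95)/ℚ] = 2


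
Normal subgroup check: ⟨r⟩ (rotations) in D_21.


H = ⟨r⟩ (rotations) in D_21
The rotation subgroup ⟨r⟩ has index 2 in D_21, so it is normal

Yes, normal subgroup


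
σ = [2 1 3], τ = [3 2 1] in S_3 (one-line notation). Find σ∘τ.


σ∘τ: apply τ first, then σ
1 →τ 3 →σ 3
2 →τ 2 →σ 1
3 →τ 1 →σ 2

σ∘τ = [3 1 2]


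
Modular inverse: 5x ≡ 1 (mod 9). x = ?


Use the extended Euclidean algorithm to write 1 = 5·s + 9·t; then s mod 9 is the inverse.
Euclidean algorithm:
  5 = 0·9 + 5
  9 = 1·5 + 4
  5 = 1·4 + 1
  4 = 4·1 + 0
gcd(5,9) = 1
Back-substitution gives: 5·(2) + 9·(-1) = 1
So 5⁻¹ ≡ 2 ≡ 2 (mod 9)
Check: 5 × 2 = 10 ≡ 1 (mod 9) ✓

5⁻¹ ≡ 2 (mod 9)


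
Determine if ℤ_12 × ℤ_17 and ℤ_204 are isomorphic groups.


Comparing ℤ_12 × ℤ_17 and ℤ_204:
gcd(12,17) = 1, so ℤ_12 × ℤ_17 ≅ ℤ_204 (CRT)

Yes, ℤ_12 × ℤ_17 ≅ ℤ_204


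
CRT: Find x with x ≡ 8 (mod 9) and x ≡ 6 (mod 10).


m₁ = 9, m₂ = 10, gcd = 1, so CRT applies. M = m₁·m₂ = 90
Let M₁ = M/m₁ = 10, M₂ = M/m₂ = 9
Find y₁ ≡ M₁⁻¹ (mod m₁): 10⁻¹ ≡ 1 (mod 9)
Find y₂ ≡ M₂⁻¹ (mod m₂): 9⁻¹ ≡ 9 (mod 10)
x = a₁·M₁·y₁ + a₂·M₂·y₂ = 8·10·1 + 6·9·9 = 566
Reduce mod 90: x ≡ 26
Check: 26 mod 9 = 8 ✓, 26 mod 10 = 6 ✓

x ≡ 26 (mod 90)


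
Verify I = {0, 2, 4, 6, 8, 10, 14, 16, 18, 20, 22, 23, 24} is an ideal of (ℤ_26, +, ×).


Check ideal conditions for I = {0, 2, 4, 6, 8, 10, 14, 16, 18, 20, 22, 23, 24} in ℤ_26:
(1) I is an additive subgroup? No
(2) For r ∈ ℤ_26 and a ∈ I: r·a ∈ I? No  [counterexample: r=2, a=6, r·a mod 26 = 12 ∉ I]

No, I is not an ideal of ℤ_26


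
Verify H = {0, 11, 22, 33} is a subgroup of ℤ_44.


Subgroup test for H = {0, 11, 22, 33} in (ℤ_44, +):
(1) 0 ∈ H? Yes
(2) Closure: for all a,b ∈ H, (a+b) mod 44 ∈ H? Yes
(3) Inverses: for all a ∈ H, -a mod 44 ∈ H? Yes

Yes, H is a subgroup of ℤ_44


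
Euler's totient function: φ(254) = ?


Factor n: 254 = 2 × 127
φ(n) = n · ∏(1 - 1/p) over distinct primes p | n
φ(254) = 254 · (1 - 1/2) · (1 - 1/127) = 126

φ(254) = 126


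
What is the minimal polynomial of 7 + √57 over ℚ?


Let α = 7 + √57. Then α - 7 = √57, so (α - 7)² = 57, giving α² - 14α - 8 = 0. Degree 2 and α ∉ ℚ, so this is the minimal polynomial.

Minimal polynomial: x² - 14x - 8


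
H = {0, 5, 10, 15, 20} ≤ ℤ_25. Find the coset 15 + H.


15 + H = {15 + h (mod 25) : h ∈ H}
15+0=15, 15+5=20, 15+10=0, 15+15=5, 15+20=10
15 + H = {0, 5, 10, 15, 20} = 0 + H

15 + H = {0, 5, 10, 15, 20}


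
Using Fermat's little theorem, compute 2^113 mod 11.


Fermat's little theorem: if p is prime and gcd(a,p)=1, then a^(p-1) ≡ 1 (mod p)
p = 11 is prime, gcd(2,11) = 1
Reduce exponent: 113 mod 10 = 3
So 2^113 ≡ 2^3 (mod 11)
2^3 mod 11 = 8

2^113 ≡ 8 (mod 11)


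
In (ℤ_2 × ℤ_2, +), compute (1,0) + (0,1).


Operation: componentwise addition mod (2, 2)
(1,0) + (0,1) = ((a₁+b₁) mod 2, (a₂+b₂) mod 2) with a = (1,0), b = (0,1)

(1,0) + (0,1) = (1,1)


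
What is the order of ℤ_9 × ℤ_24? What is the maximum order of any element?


|ℤ_9 × ℤ_24| = 9 × 24 = 216
Max element order = lcm(9,24) = 72
Cyclic? No (gcd=3)

|ℤ_9×ℤ_24| = 216, max element order = 72


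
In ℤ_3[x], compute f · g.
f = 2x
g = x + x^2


Expand and collect like terms; reduce coefficients mod 3:
x^0: 0·0 = 0 ≡ 0 (mod 3)
x^1: 0·1 + 2·0 = 0 ≡ 0 (mod 3)
x^2: 0·1 + 2·1 = 2 ≡ 2 (mod 3)
x^3: 2·1 = 2 ≡ 2 (mod 3)
Result: 2x^2 + 2x^3

f · g = 2x^2 + 2x^3


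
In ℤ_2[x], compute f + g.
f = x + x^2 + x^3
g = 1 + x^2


Add coefficients mod 2:
x^0: 0 + 1 = 1 (mod 2)
x^1: 1 + 0 = 1 (mod 2)
x^2: 1 + 1 = 0 (mod 2)
x^3: 1 + 0 = 1 (mod 2)
Result: 1 + x + x^3

f + g = 1 + x + x^3


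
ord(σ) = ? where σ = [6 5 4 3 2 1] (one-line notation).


Cycle decomposition: (1 6) (2 5) (3 4)
Cycle lengths: 2, 2, 2
Order = lcm(2, 2, 2) = 2

ord(σ) = 2


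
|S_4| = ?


|S_n| = n! (number of permutations of n symbols)
|S_4| = 4! = 24

|S_4| = 24


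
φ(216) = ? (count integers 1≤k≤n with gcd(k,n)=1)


Factor n: 216 = 2^3 × 3^3
φ(n) = n · ∏(1 - 1/p) over distinct primes p | n
φ(216) = 216 · (1 - 1/2) · (1 - 1/3) = 72

φ(216) = 72


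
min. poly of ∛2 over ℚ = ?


∛2 satisfies x³ - 2 = 0, irreducible over ℚ (no rational root; 2 is not a perfect cube)

Minimal polynomial: x³ - 2


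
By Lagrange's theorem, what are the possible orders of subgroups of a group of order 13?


Lagrange's theorem: |H| divides |G|
|G| = 13
Divisors of 13: 1, 13

Possible subgroup orders: {1, 13}


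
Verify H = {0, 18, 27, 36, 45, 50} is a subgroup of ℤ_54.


Subgroup test for H = {0, 18, 27, 36, 45, 50} in (ℤ_54, +):
(1) 0 ∈ H? Yes
(2) Closure: for all a,b ∈ H, (a+b) mod 54 ∈ H? No  [counterexample: 18 + 45 = 9 ∉ H]
(3) Inverses: for all a ∈ H, -a mod 54 ∈ H? No

No, H is not a subgroup of ℤ_54


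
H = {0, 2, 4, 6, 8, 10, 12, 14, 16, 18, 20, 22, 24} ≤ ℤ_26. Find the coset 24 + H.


24 + H = {24 + h (mod 26) : h ∈ H}
24+0=24, 24+2=0, 24+4=2, 24+6=4, 24+8=6, 24+10=8, 24+12=10, 24+14=12, 24+16=14, 24+18=16, 24+20=18, 24+22=20, 24+24=22
24 + H = {0, 2, 4, 6, 8, 10, 12, 14, 16, 18, 20, 22, 24} = 0 + H

24 + H = {0, 2, 4, 6, 8, 10, 12, 14, 16, 18, 20, 22, 24}


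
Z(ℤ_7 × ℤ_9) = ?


Z(G) = {g ∈ G | gx = xg for all x ∈ G}
Direct product of abelian groups is abelian, so Z(G) = G

Z(ℤ_7 × ℤ_9) = ℤ_7 × ℤ_9


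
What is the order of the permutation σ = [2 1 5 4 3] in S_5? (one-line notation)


Cycle decomposition: (1 2) (3 5)
Cycle lengths: 2, 2
Order = lcm(2, 2) = 2

ord(σ) = 2


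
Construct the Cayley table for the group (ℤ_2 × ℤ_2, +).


Elements: {(0,0), (0,1), (1,0), (1,1)}
Operation: componentwise addition mod (2, 2)
Entry (a, b) = ((a₁+b₁) mod 2, (a₂+b₂) mod 2)

Cayley table:
      | (0,0) | (0,1) | (1,0) | (1,1)
(0,0) | (0,0) | (0,1) | (1,0) | (1,1)
(0,1) | (0,1) | (0,0) | (1,1) | (1,0)
(1,0) | (1,0) | (1,1) | (0,0) | (0,1)
(1,1) | (1,1) | (1,0) | (0,1) | (0,0)


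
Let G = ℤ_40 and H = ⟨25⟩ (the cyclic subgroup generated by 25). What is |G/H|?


|⟨25⟩| = n / gcd(25, 40) = 40 / 5 = 8
H is normal (ℤ_40 is abelian).
|G/H| = |G| / |H| = 40 / 8 = 5

|G/H| = 5


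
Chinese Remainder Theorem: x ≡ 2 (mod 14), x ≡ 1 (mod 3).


m₁ = 14, m₂ = 3, gcd = 1, so CRT applies. M = m₁·m₂ = 42
Let M₁ = M/m₁ = 3, M₂ = M/m₂ = 14
Find y₁ ≡ M₁⁻¹ (mod m₁): 3⁻¹ ≡ 5 (mod 14)
Find y₂ ≡ M₂⁻¹ (mod m₂): 14⁻¹ ≡ 2 (mod 3)
x = a₁·M₁·y₁ + a₂·M₂·y₂ = 2·3·5 + 1·14·2 = 58
Reduce mod 42: x ≡ 16
Check: 16 mod 14 = 2 ✓, 16 mod 3 = 1 ✓

x ≡ 16 (mod 42)


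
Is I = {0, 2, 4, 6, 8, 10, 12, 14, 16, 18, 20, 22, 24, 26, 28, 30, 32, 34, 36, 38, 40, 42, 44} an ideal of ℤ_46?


Check ideal conditions for I = {0, 2, 4, 6, 8, 10, 12, 14, 16, 18, 20, 22, 24, 26, 28, 30, 32, 34, 36, 38, 40, 42, 44} in ℤ_46:
(1) I is an additive subgroup? Yes
(2) For r ∈ ℤ_46 and a ∈ I: r·a ∈ I? Yes

Yes, I is an ideal of ℤ_46


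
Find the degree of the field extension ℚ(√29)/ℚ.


√29 has minimal polynomial x² - 29 (irreducible over ℚ since 29 is squarefree)

[ℚ(√29)/ℚ] = 2


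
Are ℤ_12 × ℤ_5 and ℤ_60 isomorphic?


Comparing ℤ_12 × ℤ_5 and ℤ_60:
gcd(12,5) = 1, so ℤ_12 × ℤ_5 ≅ ℤ_60 (CRT)

Yes, ℤ_12 × ℤ_5 ≅ ℤ_60


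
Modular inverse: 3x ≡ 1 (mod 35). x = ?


Use the extended Euclidean algorithm to write 1 = 3·s + 35·t; then s mod 35 is the inverse.
Euclidean algorithm:
  3 = 0·35 + 3
  35 = 11·3 + 2
  3 = 1·2 + 1
  2 = 2·1 + 0
gcd(3,35) = 1
Back-substitution gives: 3·(12) + 35·(-1) = 1
So 3⁻¹ ≡ 12 ≡ 12 (mod 35)
Check: 3 × 12 = 36 ≡ 1 (mod 35) ✓

3⁻¹ ≡ 12 (mod 35)


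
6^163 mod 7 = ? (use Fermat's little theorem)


Fermat's little theorem: if p is prime and gcd(a,p)=1, then a^(p-1) ≡ 1 (mod p)
p = 7 is prime, gcd(6,7) = 1
Reduce exponent: 163 mod 6 = 1
So 6^163 ≡ 6^1 (mod 7)
6^1 mod 7 = 6

6^163 ≡ 6 (mod 7)


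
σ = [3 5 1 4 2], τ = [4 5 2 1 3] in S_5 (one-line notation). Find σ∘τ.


σ∘τ: apply τ first, then σ
1 →τ 4 →σ 4
2 →τ 5 →σ 2
3 →τ 2 →σ 5
4 →τ 1 →σ 3
5 →τ 3 →σ 1

σ∘τ = [4 2 5 3 1]


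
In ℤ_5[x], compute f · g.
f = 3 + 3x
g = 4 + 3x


Expand and collect like terms; reduce coefficients mod 5:
x^0: 3·4 = 12 ≡ 2 (mod 5)
x^1: 3·3 + 3·4 = 21 ≡ 1 (mod 5)
x^2: 3·3 = 9 ≡ 4 (mod 5)
Result: 2 + x + 4x^2

f · g = 2 + x + 4x^2


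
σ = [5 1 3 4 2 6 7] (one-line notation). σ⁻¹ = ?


To find σ⁻¹, swap domain and range:
σ(1) = 5 → σ⁻¹(5) = 1
σ(2) = 1 → σ⁻¹(1) = 2
σ(3) = 3 → σ⁻¹(3) = 3
σ(4) = 4 → σ⁻¹(4) = 4
σ(5) = 2 → σ⁻¹(2) = 5
σ(6) = 6 → σ⁻¹(6) = 6
σ(7) = 7 → σ⁻¹(7) = 7

σ⁻¹ = [2 5 3 4 1 6 7]


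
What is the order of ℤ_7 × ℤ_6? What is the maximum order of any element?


|ℤ_7 × ℤ_6| = 7 × 6 = 42
Max element order = lcm(7,6) = 42
Cyclic? Yes (gcd=1)

|ℤ_7×ℤ_6| = 42, max element order = 42


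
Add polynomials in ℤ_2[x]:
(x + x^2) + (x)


Add coefficients mod 2:
x^0: 0 + 0 = 0 (mod 2)
x^1: 1 + 1 = 0 (mod 2)
x^2: 1 + 0 = 1 (mod 2)
Result: x^2

f + g = x^2


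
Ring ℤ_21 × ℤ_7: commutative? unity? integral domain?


Direct product ring; commutative with unity (1,1); but (1,0)·(0,1) = (0,0) gives zero divisors, so not an integral domain
Commutative: Yes
Integral domain: No
Has unity: Yes

ℤ_21 × ℤ_7: Commutative=Yes, Unity=Yes


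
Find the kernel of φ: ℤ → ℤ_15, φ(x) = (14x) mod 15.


Kernel = preimage of identity
ker(φ) = {x ∈ ℤ : 14x ≡ 0 (mod 15)}. gcd(14,15) = 1, so 14x ≡ 0 (mod 15) ⟺ x ≡ 0 (mod 15/1 = 15). Hence ker(φ) = 15ℤ

ker(φ) = 15ℤ


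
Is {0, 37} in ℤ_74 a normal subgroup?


H = {0, 37} in ℤ_74
ℤ_74 is abelian; every subgroup of an abelian group is normal

Yes, normal subgroup


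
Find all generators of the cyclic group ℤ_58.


g generates ℤ_n iff gcd(g,n) = 1
Prime factors of 58: 2, 29
Generators are g ∈ {1,...,57} not divisible by any of these primes.
Generators: {1, 3, 5, 7, 9, 11, 13, 15, 17, 19, 21, 23, 25, 27, 31, 33, 35, 37, 39, 41, 43, 45, 47, 49, 51, 53, 55, 57}
Number of generators = φ(58) = 28

Generators of ℤ_58 = {1, 3, 5, 7, 9, 11, 13, 15, 17, 19, 21, 23, 25, 27, 31, 33, 35, 37, 39, 41, 43, 45, 47, 49, 51, 53, 55, 57}


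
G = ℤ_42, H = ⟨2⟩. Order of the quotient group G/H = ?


|⟨2⟩| = n / gcd(2, 42) = 42 / 2 = 21
H is normal (ℤ_42 is abelian).
|G/H| = |G| / |H| = 42 / 21 = 2

|G/H| = 2


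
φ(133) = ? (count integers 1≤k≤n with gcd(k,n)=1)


Factor n: 133 = 7 × 19
φ(n) = n · ∏(1 - 1/p) over distinct primes p | n
φ(133) = 133 · (1 - 1/7) · (1 - 1/19) = 108

φ(133) = 108


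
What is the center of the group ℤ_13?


Z(G) = {g ∈ G | gx = xg for all x ∈ G}
ℤ_13 is abelian, so Z(G) = G

Z(ℤ_13) = ℤ_13


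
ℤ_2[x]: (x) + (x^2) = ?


Add coefficients mod 2:
x^0: 0 + 0 = 0 (mod 2)
x^1: 1 + 0 = 1 (mod 2)
x^2: 0 + 1 = 1 (mod 2)
Result: x + x^2

f + g = x + x^2


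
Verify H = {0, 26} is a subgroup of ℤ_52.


Subgroup test for H = {0, 26} in (ℤ_52, +):
(1) 0 ∈ H? Yes
(2) Closure: for all a,b ∈ H, (a+b) mod 52 ∈ H? Yes
(3) Inverses: for all a ∈ H, -a mod 52 ∈ H? Yes

Yes, H is a subgroup of ℤ_52


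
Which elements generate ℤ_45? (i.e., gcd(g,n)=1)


g generates ℤ_n iff gcd(g,n) = 1
Prime factors of 45: 3, 5
Generators are g ∈ {1,...,44} not divisible by any of these primes.
Generators: {1, 2, 4, 7, 8, 11, 13, 14, 16, 17, 19, 22, 23, 26, 28, 29, 31, 32, 34, 37, 38, 41, 43, 44}
Number of generators = φ(45) = 24

Generators of ℤ_45 = {1, 2, 4, 7, 8, 11, 13, 14, 16, 17, 19, 22, 23, 26, 28, 29, 31, 32, 34, 37, 38, 41, 43, 44}


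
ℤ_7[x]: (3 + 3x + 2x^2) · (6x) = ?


Expand and collect like terms; reduce coefficients mod 7:
x^0: 3·0 = 0 ≡ 0 (mod 7)
x^1: 3·6 + 3·0 = 18 ≡ 4 (mod 7)
x^2: 3·6 + 2·0 = 18 ≡ 4 (mod 7)
x^3: 2·6 = 12 ≡ 5 (mod 7)
Result: 4x + 4x^2 + 5x^3

f · g = 4x + 4x^2 + 5x^3


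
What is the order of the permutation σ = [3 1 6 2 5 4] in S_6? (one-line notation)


Cycle decomposition: (1 3 6 4 2)
Cycle lengths: 5
Order = lcm(5) = 5

ord(σ) = 5


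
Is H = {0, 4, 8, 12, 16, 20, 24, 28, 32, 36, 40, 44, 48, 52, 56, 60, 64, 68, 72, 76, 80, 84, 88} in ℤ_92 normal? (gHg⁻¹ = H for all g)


H = {0, 4, 8, 12, 16, 20, 24, 28, 32, 36, 40, 44, 48, 52, 56, 60, 64, 68, 72, 76, 80, 84, 88} in ℤ_92
ℤ_92 is abelian; every subgroup of an abelian group is normal

Yes, normal subgroup


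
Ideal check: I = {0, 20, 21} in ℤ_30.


Check ideal conditions for I = {0, 20, 21} in ℤ_30:
(1) I is an additive subgroup? No
(2) For r ∈ ℤ_30 and a ∈ I: r·a ∈ I? No  [counterexample: r=2, a=20, r·a mod 30 = 10 ∉ I]

No, I is not an ideal of ℤ_30


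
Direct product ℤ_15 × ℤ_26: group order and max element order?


|ℤ_15 × ℤ_26| = 15 × 26 = 390
Max element order = lcm(15,26) = 390
Cyclic? Yes (gcd=1)

|ℤ_15×ℤ_26| = 390, max element order = 390


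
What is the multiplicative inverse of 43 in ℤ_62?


Use the extended Euclidean algorithm to write 1 = 43·s + 62·t; then s mod 62 is the inverse.
Euclidean algorithm:
  43 = 0·62 + 43
  62 = 1·43 + 19
  43 = 2·19 + 5
  19 = 3·5 + 4
  5 = 1·4 + 1
  4 = 4·1 + 0
gcd(43,62) = 1
Back-substitution gives: 43·(13) + 62·(-9) = 1
So 43⁻¹ ≡ 13 ≡ 13 (mod 62)
Check: 43 × 13 = 559 ≡ 1 (mod 62) ✓

43⁻¹ ≡ 13 (mod 62)


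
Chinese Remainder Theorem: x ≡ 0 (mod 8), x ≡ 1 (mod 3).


m₁ = 8, m₂ = 3, gcd = 1, so CRT applies. M = m₁·m₂ = 24
Let M₁ = M/m₁ = 3, M₂ = M/m₂ = 8
Find y₁ ≡ M₁⁻¹ (mod m₁): 3⁻¹ ≡ 3 (mod 8)
Find y₂ ≡ M₂⁻¹ (mod m₂): 8⁻¹ ≡ 2 (mod 3)
x = a₁·M₁·y₁ + a₂·M₂·y₂ = 0·3·3 + 1·8·2 = 16
Reduce mod 24: x ≡ 16
Check: 16 mod 8 = 0 ✓, 16 mod 3 = 1 ✓

x ≡ 16 (mod 24)


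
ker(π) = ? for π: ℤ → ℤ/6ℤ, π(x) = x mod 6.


Kernel = preimage of identity
ker(π) = multiples of 6 = 6ℤ

ker(π) = 6ℤ


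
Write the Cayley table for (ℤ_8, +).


Elements: {0, 1, 2, 3, 4, 5, 6, 7}
Operation: addition mod 8
Entry (a, b) = (a + b) mod 8

Cayley table:
  | 0 | 1 | 2 | 3 | 4 | 5 | 6 | 7
0 | 0 | 1 | 2 | 3 | 4 | 5 | 6 | 7
1 | 1 | 2 | 3 | 4 | 5 | 6 | 7 | 0
2 | 2 | 3 | 4 | 5 | 6 | 7 | 0 | 1
3 | 3 | 4 | 5 | 6 | 7 | 0 | 1 | 2
4 | 4 | 5 | 6 | 7 | 0 | 1 | 2 | 3
5 | 5 | 6 | 7 | 0 | 1 | 2 | 3 | 4
6 | 6 | 7 | 0 | 1 | 2 | 3 | 4 | 5
7 | 7 | 0 | 1 | 2 | 3 | 4 | 5 | 6


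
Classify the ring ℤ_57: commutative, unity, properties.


ℤ_57 is a commutative ring with unity 1; 57 = 3×19 is composite, so 3·19 ≡ 0 gives zero divisors (not an integral domain)
Commutative: Yes
Integral domain: No
Has unity: Yes

ℤ_57: Commutative=Yes, Unity=Yes


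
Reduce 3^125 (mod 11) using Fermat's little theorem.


Fermat's little theorem: if p is prime and gcd(a,p)=1, then a^(p-1) ≡ 1 (mod p)
p = 11 is prime, gcd(3,11) = 1
Reduce exponent: 125 mod 10 = 5
So 3^125 ≡ 3^5 (mod 11)
3^5 mod 11 = 1

3^125 ≡ 1 (mod 11)


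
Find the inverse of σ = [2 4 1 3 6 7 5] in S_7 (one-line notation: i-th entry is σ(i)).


To find σ⁻¹, swap domain and range:
σ(1) = 2 → σ⁻¹(2) = 1
σ(2) = 4 → σ⁻¹(4) = 2
σ(3) = 1 → σ⁻¹(1) = 3
σ(4) = 3 → σ⁻¹(3) = 4
σ(5) = 6 → σ⁻¹(6) = 5
σ(6) = 7 → σ⁻¹(7) = 6
σ(7) = 5 → σ⁻¹(5) = 7

σ⁻¹ = [3 1 4 2 7 5 6]


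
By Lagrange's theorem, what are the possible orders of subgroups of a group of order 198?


Lagrange's theorem: |H| divides |G|
|G| = 198
Divisors of 198: 1, 2, 3, 6, 9, 11, 18, 22, 33, 66, 99, 198

Possible subgroup orders: {1, 2, 3, 6, 9, 11, 18, 22, 33, 66, 99, 198}


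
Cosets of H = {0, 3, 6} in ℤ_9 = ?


H = {0, 3, 6}, |H| = 3
Number of cosets = |G|/|H| = 9/3 = 3
0 + H = {0, 3, 6}
1 + H = {1, 4, 7}
2 + H = {2, 5, 8}

Cosets: 0+H={0,3,6}; 1+H={1,4,7}; 2+H={2,5,8}


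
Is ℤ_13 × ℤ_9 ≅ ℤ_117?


Comparing ℤ_13 × ℤ_9 and ℤ_117:
gcd(13,9) = 1, so ℤ_13 × ℤ_9 ≅ ℤ_117 (CRT)

Yes, ℤ_13 × ℤ_9 ≅ ℤ_117


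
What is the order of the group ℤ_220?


ℤ_n has n elements.

|ℤ_220| = 220


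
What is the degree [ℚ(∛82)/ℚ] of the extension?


∛82 has minimal polynomial x³ - 82 (irreducible over ℚ since 82 is not a perfect cube)

[ℚ(∛82)/ℚ] = 3


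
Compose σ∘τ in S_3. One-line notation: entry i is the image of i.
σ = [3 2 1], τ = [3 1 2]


σ∘τ: apply τ first, then σ
1 →τ 3 →σ 1
2 →τ 1 →σ 3
3 →τ 2 →σ 2

σ∘τ = [1 3 2]


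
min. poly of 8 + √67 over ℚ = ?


Let α = 8 + √67. Then α - 8 = √67, so (α - 8)² = 67, giving α² - 16α - 3 = 0. Degree 2 and α ∉ ℚ, so this is the minimal polynomial.

Minimal polynomial: x² - 16x - 3


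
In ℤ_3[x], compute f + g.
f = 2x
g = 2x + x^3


Add coefficients mod 3:
x^0: 0 + 0 = 0 (mod 3)
x^1: 2 + 2 = 1 (mod 3)
x^2: 0 + 0 = 0 (mod 3)
x^3: 0 + 1 = 1 (mod 3)
Result: x + x^3

f + g = x + x^3


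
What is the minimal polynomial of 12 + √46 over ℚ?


Let α = 12 + √46. Then α - 12 = √46, so (α - 12)² = 46, giving α² - 24α + 98 = 0. Degree 2 and α ∉ ℚ, so this is the minimal polynomial.

Minimal polynomial: x² - 24x + 98


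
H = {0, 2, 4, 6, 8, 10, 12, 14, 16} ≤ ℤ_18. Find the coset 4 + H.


4 + H = {4 + h (mod 18) : h ∈ H}
4+0=4, 4+2=6, 4+4=8, 4+6=10, 4+8=12, 4+10=14, 4+12=16, 4+14=0, 4+16=2
4 + H = {0, 2, 4, 6, 8, 10, 12, 14, 16} = 0 + H

4 + H = {0, 2, 4, 6, 8, 10, 12, 14, 16}
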